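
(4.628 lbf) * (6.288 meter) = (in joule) 129.4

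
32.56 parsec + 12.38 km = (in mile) 6.243e+14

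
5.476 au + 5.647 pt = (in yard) 8.959e+11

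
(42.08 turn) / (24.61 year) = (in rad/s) 3.407e-07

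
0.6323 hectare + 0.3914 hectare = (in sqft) 1.102e+05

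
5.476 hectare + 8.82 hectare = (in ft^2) 1.539e+06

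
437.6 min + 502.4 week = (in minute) 5.065e+06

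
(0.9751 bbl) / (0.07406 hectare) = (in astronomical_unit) 1.399e-15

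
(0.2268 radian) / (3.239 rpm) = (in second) 0.6687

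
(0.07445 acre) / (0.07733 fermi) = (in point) 1.104e+22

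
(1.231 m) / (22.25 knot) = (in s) 0.1075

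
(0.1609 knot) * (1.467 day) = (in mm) 1.049e+07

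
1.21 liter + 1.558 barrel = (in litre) 248.9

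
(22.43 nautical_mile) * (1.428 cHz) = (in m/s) 593.2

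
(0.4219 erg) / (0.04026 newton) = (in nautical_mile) 5.658e-10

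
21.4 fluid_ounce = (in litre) 0.6329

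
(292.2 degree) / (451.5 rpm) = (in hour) 2.996e-05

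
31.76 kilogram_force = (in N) 311.5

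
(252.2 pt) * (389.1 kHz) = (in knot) 6.729e+04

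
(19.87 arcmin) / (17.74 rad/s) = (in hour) 9.05e-08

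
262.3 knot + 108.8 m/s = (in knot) 473.8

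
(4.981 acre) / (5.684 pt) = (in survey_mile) 6246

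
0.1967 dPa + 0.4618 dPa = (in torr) 0.0004939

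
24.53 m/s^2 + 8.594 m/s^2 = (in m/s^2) 33.12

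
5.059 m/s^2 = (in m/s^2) 5.059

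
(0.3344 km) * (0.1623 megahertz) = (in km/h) 1.954e+08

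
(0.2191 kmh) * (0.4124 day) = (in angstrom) 2.169e+13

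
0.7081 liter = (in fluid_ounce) 23.94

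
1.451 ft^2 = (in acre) 3.331e-05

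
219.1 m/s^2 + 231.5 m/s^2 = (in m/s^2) 450.6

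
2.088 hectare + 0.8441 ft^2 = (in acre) 5.16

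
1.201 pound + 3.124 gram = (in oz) 19.33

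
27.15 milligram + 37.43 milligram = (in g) 0.06458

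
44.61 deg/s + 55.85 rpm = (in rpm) 63.28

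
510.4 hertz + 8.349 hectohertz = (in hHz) 13.45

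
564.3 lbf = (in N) 2510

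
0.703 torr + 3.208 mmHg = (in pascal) 521.4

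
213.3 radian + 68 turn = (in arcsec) 1.321e+08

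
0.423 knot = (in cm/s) 21.76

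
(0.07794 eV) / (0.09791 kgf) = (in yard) 1.422e-20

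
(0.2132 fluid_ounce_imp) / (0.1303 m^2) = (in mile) 2.889e-08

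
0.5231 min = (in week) 5.189e-05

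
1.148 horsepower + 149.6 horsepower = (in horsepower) 150.7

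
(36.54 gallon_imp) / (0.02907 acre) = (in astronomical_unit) 9.439e-15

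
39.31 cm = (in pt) 1114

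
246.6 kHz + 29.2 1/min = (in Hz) 2.466e+05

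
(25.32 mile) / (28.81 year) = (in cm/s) 0.004485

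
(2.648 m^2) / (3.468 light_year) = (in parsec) 2.616e-33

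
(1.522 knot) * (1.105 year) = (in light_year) 2.884e-09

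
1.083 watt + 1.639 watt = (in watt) 2.722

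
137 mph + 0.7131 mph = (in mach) 0.1808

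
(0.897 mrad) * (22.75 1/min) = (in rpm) 0.003248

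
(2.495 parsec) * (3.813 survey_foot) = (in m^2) 8.948e+16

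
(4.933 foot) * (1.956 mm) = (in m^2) 0.002941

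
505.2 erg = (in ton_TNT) 1.207e-14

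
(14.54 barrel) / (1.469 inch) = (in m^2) 61.95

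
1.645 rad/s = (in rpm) 15.71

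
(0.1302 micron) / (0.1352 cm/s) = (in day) 1.115e-09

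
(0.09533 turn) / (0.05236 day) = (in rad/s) 0.0001324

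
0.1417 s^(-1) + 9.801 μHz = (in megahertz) 1.417e-07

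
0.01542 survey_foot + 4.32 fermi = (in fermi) 4.7e+12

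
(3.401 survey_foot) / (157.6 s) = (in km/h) 0.02368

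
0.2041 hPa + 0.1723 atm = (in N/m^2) 1.748e+04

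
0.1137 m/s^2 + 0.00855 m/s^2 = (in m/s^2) 0.1222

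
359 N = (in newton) 359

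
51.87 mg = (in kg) 5.187e-05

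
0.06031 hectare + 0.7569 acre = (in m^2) 3666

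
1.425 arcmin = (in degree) 0.02375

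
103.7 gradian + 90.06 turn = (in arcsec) 1.171e+08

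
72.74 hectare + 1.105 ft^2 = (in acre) 179.7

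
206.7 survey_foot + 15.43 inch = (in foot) 208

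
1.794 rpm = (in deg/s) 10.76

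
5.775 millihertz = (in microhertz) 5775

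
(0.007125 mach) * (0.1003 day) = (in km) 21.02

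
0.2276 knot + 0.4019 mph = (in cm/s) 29.68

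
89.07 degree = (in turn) 0.2474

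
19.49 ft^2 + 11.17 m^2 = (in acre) 0.003208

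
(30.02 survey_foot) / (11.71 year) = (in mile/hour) 5.543e-08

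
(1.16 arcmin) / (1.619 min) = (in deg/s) 0.000199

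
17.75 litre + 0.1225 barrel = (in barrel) 0.2341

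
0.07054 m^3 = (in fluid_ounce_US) 2385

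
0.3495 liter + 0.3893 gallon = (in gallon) 0.4816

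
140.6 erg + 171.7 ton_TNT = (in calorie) 1.717e+11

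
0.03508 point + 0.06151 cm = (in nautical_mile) 3.388e-07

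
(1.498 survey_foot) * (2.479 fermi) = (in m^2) 1.132e-15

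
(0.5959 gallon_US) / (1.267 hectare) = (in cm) 1.78e-05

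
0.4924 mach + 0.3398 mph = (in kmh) 604.1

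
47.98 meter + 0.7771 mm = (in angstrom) 4.798e+11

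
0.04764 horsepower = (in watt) 35.53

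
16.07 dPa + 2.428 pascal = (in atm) 3.982e-05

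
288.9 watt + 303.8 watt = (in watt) 592.7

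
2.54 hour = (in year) 0.00029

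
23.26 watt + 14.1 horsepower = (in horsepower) 14.13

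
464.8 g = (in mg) 4.648e+05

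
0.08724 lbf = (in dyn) 3.881e+04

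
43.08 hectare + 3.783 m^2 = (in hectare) 43.08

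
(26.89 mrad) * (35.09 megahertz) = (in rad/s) 9.436e+05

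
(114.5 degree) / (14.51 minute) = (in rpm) 0.02192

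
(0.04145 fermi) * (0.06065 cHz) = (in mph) 5.624e-20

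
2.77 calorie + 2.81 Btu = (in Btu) 2.821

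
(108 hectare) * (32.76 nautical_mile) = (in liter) 6.553e+13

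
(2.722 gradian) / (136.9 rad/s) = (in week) 5.164e-10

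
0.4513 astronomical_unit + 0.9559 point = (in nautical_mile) 3.645e+07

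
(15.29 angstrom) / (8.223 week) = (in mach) 9.029e-19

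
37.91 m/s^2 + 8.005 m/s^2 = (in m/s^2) 45.91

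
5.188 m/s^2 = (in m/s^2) 5.188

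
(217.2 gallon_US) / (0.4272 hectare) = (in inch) 0.007577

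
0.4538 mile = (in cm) 7.303e+04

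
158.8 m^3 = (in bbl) 998.8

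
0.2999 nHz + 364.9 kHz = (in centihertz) 3.649e+07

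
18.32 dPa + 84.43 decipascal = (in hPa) 0.1028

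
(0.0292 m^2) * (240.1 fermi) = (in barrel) 4.41e-14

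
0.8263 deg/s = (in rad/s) 0.01442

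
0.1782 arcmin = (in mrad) 0.05184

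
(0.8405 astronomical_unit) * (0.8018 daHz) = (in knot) 1.96e+12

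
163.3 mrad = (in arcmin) 561.4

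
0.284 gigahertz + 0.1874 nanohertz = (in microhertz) 2.84e+14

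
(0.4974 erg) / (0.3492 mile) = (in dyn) 8.851e-06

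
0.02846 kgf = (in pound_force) 0.06274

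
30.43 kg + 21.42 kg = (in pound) 114.3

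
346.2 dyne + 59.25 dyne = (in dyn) 405.4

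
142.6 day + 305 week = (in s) 1.968e+08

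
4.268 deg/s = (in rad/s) 0.07449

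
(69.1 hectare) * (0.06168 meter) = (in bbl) 2.681e+05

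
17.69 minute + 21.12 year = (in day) 7709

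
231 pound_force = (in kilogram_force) 104.8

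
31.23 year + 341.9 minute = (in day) 1.14e+04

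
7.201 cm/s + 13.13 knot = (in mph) 15.27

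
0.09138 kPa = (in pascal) 91.38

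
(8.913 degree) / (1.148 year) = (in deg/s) 2.462e-07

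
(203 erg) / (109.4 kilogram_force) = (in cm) 1.892e-06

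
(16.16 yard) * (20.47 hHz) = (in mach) 88.83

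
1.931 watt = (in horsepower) 0.00259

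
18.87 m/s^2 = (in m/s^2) 18.87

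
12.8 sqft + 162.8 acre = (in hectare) 65.88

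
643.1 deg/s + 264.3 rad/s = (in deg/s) 1.579e+04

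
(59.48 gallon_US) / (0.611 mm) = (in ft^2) 3967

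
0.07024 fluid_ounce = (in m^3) 2.077e-06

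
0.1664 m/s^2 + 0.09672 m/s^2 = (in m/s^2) 0.2631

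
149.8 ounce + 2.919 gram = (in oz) 149.9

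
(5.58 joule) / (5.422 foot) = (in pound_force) 0.7591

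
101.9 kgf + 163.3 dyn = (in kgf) 101.9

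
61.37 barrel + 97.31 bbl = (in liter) 2.523e+04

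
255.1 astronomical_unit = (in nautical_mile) 2.061e+10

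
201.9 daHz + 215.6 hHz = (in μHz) 2.358e+10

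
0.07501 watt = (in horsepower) 0.0001006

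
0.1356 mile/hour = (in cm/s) 6.062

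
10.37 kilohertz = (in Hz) 1.037e+04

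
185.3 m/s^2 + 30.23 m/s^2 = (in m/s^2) 215.5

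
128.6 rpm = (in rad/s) 13.47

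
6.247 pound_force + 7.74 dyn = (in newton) 27.79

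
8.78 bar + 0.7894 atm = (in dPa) 9.58e+06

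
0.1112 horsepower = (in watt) 82.92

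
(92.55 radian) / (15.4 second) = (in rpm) 57.39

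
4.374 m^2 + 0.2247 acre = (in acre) 0.2258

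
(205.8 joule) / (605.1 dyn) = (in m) 3.401e+04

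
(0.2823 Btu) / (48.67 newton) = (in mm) 6120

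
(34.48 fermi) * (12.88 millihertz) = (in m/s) 4.441e-16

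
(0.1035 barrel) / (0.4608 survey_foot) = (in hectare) 1.172e-05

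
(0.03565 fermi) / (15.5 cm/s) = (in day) 2.662e-21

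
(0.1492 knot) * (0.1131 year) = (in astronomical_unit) 1.83e-06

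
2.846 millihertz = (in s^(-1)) 0.002846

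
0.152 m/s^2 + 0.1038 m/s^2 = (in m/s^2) 0.2558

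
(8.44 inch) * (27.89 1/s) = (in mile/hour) 13.37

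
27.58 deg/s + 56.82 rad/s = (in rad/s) 57.3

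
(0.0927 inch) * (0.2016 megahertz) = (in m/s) 474.7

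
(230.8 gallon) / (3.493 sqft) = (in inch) 106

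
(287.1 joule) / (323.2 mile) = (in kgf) 5.628e-05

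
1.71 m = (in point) 4847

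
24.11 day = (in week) 3.444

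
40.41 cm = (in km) 0.0004041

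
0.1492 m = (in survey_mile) 9.271e-05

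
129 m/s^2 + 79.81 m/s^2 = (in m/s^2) 208.8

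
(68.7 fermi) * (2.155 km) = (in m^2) 1.48e-10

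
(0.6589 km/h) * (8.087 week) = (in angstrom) 8.952e+15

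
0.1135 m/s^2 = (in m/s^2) 0.1135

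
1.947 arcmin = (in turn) 9.014e-05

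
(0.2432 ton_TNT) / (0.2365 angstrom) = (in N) 4.303e+19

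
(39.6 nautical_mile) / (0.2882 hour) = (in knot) 137.4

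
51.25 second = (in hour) 0.01424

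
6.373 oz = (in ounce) 6.373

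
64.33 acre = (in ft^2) 2.802e+06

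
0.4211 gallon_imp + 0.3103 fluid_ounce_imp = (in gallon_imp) 0.423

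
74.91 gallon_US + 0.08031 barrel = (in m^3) 0.2963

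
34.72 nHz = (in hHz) 3.472e-10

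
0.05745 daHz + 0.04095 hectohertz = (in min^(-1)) 280.2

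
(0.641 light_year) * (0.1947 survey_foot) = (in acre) 8.893e+10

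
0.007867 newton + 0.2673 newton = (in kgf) 0.02806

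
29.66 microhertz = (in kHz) 2.966e-08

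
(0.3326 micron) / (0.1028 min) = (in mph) 1.206e-07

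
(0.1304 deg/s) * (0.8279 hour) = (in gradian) 431.8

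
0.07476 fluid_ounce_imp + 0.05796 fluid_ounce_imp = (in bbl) 2.372e-05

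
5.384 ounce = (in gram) 152.6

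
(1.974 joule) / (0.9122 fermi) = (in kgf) 2.207e+14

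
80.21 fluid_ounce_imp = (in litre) 2.279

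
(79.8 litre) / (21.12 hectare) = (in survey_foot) 1.24e-06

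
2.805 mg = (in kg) 2.805e-06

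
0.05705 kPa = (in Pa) 57.05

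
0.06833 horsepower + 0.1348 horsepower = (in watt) 151.5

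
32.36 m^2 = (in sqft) 348.3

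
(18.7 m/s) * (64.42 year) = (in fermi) 3.799e+25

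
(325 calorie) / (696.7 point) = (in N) 5533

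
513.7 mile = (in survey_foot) 2.712e+06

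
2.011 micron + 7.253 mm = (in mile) 4.508e-06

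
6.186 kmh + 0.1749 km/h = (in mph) 3.952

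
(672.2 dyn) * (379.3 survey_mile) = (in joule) 4103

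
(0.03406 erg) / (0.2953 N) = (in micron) 0.01153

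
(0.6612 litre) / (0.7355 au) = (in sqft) 6.468e-14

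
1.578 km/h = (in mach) 0.001287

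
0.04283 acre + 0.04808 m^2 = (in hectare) 0.01734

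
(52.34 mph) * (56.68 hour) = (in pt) 1.353e+10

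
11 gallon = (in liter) 41.64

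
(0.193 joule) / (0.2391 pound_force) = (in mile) 0.0001128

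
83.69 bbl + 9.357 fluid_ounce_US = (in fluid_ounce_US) 4.499e+05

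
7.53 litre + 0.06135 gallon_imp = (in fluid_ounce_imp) 274.8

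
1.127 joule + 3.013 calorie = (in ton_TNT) 3.282e-09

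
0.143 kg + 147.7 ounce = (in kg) 4.33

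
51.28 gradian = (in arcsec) 1.661e+05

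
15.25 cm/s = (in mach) 0.0004479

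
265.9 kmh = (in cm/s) 7386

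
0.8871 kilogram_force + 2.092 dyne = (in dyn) 8.7e+05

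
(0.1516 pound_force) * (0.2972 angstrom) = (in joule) 2.004e-11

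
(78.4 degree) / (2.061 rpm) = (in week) 1.048e-05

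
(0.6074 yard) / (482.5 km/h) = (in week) 6.852e-09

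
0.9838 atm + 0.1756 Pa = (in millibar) 996.8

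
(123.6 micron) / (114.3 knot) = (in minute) 3.503e-08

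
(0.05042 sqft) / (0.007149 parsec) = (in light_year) 2.244e-33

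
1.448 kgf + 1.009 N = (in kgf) 1.551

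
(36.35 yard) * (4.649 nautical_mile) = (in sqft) 3.08e+06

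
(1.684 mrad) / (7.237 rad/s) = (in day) 2.693e-09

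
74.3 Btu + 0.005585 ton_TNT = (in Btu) 2.222e+04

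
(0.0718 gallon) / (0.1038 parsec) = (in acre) 2.097e-23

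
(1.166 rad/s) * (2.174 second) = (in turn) 0.4034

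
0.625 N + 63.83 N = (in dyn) 6.445e+06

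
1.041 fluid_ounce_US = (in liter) 0.03079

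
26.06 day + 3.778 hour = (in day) 26.22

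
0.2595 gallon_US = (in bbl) 0.006179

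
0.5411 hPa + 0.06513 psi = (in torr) 3.774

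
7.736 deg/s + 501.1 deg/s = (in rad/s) 8.881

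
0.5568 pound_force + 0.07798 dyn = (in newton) 2.477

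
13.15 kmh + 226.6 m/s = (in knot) 447.6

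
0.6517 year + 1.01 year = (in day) 606.5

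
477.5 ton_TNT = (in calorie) 4.775e+11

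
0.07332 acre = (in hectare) 0.02967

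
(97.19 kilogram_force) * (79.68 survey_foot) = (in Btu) 21.94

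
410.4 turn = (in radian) 2579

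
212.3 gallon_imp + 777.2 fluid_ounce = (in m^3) 0.9881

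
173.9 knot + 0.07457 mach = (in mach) 0.3373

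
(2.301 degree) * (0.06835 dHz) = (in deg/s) 0.01573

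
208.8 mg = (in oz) 0.007365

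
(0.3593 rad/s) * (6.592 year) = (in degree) 4.28e+09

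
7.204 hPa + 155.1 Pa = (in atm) 0.008641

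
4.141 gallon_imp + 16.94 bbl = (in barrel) 17.06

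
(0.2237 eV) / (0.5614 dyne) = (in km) 6.384e-18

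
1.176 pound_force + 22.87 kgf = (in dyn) 2.295e+07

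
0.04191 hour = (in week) 0.0002495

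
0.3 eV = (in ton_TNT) 1.149e-29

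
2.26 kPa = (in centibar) 2.26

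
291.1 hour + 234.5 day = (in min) 3.551e+05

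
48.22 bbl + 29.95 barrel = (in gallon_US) 3283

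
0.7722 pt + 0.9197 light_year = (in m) 8.701e+15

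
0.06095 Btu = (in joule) 64.31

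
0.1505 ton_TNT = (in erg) 6.297e+15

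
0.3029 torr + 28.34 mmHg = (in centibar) 3.819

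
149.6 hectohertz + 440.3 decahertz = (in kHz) 19.36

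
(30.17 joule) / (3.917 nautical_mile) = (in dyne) 415.9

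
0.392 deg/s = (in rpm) 0.06533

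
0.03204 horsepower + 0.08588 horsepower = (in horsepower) 0.1179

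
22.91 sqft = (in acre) 0.0005259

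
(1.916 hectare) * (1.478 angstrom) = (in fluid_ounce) 0.09576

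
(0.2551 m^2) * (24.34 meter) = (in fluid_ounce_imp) 2.185e+05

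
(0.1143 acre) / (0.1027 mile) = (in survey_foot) 9.182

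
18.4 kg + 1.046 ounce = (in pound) 40.63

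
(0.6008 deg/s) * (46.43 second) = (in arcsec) 1.004e+05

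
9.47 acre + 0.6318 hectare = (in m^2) 4.464e+04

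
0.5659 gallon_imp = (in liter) 2.573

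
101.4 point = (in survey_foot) 0.1174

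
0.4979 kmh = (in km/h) 0.4979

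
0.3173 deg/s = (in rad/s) 0.005538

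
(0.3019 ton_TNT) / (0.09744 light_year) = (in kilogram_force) 1.397e-07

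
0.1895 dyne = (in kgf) 1.932e-07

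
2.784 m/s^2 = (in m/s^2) 2.784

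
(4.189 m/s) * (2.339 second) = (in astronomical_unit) 6.55e-11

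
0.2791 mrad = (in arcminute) 0.9595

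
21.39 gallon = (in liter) 80.97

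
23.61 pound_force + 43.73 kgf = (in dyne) 5.339e+07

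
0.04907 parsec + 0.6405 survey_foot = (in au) 1.012e+04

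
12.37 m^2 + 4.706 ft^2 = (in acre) 0.003165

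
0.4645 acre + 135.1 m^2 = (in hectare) 0.2015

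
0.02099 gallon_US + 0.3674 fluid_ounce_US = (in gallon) 0.02386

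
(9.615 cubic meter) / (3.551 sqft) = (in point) 8.262e+04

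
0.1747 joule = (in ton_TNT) 4.175e-11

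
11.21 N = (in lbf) 2.52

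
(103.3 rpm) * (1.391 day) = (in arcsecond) 2.682e+11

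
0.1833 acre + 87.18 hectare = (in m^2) 8.725e+05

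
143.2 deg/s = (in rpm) 23.87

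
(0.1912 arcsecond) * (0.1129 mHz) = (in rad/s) 1.047e-10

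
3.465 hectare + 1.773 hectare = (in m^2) 5.238e+04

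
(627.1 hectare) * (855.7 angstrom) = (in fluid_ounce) 1.814e+04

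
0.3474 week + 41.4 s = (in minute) 3502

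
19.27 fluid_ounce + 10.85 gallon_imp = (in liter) 49.89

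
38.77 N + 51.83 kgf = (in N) 547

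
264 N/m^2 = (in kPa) 0.264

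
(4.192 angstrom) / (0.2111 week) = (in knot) 6.382e-15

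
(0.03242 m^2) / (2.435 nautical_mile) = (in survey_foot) 2.359e-05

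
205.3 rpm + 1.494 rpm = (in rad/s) 21.66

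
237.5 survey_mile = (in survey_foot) 1.254e+06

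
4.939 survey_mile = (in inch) 3.129e+05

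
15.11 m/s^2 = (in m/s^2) 15.11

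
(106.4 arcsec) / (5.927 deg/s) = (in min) 8.311e-05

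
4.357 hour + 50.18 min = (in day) 0.2164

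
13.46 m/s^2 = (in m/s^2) 13.46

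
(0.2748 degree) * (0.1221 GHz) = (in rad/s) 5.856e+05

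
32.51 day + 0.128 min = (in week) 4.644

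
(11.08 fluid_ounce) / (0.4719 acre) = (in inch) 6.755e-06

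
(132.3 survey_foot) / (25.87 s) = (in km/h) 5.612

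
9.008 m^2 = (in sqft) 96.96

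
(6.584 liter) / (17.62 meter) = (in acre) 9.233e-08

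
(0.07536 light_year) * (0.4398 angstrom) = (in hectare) 3.136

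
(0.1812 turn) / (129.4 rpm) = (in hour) 2.334e-05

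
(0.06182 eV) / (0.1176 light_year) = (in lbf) 2.001e-36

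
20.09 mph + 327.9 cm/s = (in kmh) 44.14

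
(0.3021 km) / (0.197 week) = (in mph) 0.005672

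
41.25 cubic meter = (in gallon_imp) 9074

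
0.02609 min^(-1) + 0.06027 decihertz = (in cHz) 0.6462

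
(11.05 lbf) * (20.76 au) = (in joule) 1.527e+14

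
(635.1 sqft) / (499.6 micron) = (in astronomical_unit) 7.894e-07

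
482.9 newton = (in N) 482.9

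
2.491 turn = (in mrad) 1.565e+04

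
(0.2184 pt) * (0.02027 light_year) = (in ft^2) 1.59e+11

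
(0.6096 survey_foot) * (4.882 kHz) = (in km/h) 3266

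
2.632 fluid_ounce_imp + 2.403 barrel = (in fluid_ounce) 1.292e+04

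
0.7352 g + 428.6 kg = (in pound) 944.9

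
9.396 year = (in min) 4.939e+06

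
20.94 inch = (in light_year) 5.622e-17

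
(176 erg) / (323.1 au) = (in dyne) 3.641e-14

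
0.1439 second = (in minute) 0.002398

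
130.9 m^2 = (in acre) 0.03235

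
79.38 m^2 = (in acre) 0.01962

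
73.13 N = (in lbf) 16.44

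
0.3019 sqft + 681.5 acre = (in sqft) 2.969e+07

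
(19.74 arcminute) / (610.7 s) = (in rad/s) 9.403e-06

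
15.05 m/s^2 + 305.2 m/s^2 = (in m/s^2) 320.2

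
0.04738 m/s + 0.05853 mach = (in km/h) 71.92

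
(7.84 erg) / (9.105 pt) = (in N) 0.0002441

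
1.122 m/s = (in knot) 2.181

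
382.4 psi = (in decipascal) 2.637e+07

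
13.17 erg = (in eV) 8.22e+12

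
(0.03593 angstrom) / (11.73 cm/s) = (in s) 3.063e-11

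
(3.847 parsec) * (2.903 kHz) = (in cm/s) 3.446e+22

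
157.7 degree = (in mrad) 2752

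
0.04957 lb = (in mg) 2.248e+04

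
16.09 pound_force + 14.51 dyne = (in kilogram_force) 7.298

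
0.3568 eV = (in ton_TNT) 1.366e-29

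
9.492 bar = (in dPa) 9.492e+06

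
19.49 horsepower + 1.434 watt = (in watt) 1.454e+04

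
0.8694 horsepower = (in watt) 648.3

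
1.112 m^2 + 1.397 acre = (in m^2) 5655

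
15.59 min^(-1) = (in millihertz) 259.8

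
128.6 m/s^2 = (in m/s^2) 128.6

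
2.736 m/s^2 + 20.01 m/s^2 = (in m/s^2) 22.75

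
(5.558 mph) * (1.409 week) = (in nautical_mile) 1143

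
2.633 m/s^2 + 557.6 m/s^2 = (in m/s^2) 560.2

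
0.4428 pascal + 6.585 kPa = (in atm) 0.06499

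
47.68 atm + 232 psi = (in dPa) 6.431e+07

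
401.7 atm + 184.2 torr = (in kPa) 4.073e+04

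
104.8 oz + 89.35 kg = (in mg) 9.232e+07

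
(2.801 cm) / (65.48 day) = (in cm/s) 4.951e-07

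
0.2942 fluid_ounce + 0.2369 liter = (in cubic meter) 0.0002456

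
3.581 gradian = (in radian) 0.05625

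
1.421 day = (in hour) 34.1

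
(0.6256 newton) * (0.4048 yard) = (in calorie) 0.05535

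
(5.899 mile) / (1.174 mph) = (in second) 1.809e+04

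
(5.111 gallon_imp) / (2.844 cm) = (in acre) 0.0002019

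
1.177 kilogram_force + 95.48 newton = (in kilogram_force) 10.91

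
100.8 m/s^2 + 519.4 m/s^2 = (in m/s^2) 620.2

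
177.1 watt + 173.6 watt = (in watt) 350.7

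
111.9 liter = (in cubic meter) 0.1119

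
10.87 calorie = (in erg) 4.548e+08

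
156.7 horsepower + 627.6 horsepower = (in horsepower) 784.3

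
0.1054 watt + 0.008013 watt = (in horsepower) 0.0001521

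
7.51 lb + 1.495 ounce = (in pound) 7.603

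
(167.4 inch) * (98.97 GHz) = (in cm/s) 4.208e+13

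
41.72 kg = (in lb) 91.98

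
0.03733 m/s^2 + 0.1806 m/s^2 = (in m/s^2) 0.2179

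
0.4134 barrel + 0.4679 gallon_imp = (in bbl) 0.4268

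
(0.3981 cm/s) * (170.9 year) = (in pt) 6.082e+10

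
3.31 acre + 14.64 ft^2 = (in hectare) 1.34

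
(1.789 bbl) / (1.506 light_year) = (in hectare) 1.996e-21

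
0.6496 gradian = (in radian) 0.0102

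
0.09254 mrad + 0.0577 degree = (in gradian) 0.07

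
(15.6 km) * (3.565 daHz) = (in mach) 1633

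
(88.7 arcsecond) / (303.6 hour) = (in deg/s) 2.254e-08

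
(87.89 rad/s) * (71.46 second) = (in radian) 6281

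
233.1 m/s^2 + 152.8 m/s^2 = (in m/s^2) 385.9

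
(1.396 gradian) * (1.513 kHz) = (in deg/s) 1901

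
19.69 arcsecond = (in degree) 0.005469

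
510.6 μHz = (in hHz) 5.106e-06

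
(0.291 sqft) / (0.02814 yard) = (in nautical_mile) 0.0005673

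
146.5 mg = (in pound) 0.000323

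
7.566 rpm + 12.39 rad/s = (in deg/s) 755.3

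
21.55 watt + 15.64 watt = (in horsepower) 0.04987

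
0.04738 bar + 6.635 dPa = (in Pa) 4739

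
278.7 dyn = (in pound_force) 0.0006265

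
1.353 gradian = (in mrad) 21.25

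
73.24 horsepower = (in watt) 5.462e+04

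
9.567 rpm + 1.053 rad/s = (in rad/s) 2.055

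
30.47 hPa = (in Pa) 3047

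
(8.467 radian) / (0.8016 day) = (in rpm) 0.001167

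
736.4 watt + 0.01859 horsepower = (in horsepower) 1.006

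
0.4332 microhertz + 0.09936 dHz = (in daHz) 0.0009936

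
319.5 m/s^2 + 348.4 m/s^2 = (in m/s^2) 667.9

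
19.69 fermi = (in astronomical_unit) 1.316e-25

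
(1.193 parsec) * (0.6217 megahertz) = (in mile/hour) 5.119e+22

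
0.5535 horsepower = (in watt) 412.7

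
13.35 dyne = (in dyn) 13.35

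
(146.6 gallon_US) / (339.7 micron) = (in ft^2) 1.758e+04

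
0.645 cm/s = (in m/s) 0.00645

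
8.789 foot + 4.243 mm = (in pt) 7606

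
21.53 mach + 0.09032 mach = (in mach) 21.62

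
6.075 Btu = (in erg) 6.409e+10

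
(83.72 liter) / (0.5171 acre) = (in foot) 0.0001313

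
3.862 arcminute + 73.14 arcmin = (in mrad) 22.4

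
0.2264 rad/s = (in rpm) 2.162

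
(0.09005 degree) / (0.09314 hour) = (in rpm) 4.476e-05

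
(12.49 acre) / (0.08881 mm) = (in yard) 6.224e+08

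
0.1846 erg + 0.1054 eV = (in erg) 0.1846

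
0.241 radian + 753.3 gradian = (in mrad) 1.207e+04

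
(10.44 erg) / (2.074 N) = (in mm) 0.0005034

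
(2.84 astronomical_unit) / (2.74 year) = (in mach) 14.44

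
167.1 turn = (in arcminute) 3.609e+06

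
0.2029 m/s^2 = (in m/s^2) 0.2029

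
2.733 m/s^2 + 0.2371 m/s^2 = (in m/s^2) 2.97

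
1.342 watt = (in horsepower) 0.0018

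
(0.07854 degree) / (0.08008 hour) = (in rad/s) 4.755e-06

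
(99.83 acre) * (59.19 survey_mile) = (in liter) 3.848e+13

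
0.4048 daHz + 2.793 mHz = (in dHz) 40.51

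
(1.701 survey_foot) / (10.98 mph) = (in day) 1.223e-06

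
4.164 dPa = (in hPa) 0.004164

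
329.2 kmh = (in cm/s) 9144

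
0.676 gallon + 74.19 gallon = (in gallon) 74.87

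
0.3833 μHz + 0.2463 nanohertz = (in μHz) 0.3835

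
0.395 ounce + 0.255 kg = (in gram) 266.2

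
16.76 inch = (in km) 0.0004257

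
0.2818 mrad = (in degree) 0.01615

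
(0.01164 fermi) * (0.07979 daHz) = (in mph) 2.078e-17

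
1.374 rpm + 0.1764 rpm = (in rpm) 1.55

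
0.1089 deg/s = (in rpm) 0.01815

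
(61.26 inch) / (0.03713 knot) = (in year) 2.583e-06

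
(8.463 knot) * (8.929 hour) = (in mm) 1.399e+08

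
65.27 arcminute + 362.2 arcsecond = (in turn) 0.003301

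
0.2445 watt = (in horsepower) 0.0003279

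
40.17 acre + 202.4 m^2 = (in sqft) 1.752e+06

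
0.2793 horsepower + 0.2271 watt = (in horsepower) 0.2796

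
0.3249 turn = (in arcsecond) 4.211e+05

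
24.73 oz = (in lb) 1.546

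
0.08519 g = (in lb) 0.0001878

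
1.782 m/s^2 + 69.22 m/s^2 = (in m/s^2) 71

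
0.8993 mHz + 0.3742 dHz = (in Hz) 0.03832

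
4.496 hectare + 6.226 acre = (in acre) 17.34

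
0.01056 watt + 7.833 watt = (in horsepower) 0.01052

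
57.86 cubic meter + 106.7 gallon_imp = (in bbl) 367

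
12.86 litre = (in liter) 12.86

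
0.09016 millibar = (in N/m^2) 9.016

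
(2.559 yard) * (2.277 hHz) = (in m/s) 532.8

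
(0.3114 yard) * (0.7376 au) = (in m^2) 3.142e+10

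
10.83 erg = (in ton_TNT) 2.588e-16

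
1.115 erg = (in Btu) 1.057e-10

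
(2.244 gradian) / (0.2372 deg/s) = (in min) 0.1419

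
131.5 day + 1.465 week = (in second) 1.225e+07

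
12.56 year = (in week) 654.9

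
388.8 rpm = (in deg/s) 2333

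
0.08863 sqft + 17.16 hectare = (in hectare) 17.16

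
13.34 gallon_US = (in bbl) 0.3176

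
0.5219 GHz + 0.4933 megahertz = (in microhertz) 5.224e+14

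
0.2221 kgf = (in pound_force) 0.4896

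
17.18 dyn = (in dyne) 17.18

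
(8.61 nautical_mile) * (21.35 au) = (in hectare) 5.093e+12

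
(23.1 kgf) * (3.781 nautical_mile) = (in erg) 1.586e+13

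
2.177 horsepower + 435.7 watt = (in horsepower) 2.761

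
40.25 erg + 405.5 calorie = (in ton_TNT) 4.055e-07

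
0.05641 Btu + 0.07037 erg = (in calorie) 14.22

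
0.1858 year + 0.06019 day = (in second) 5.865e+06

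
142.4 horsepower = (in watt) 1.062e+05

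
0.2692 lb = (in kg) 0.1221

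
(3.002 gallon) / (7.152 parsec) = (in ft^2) 5.543e-19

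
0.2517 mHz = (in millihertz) 0.2517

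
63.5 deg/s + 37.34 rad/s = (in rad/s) 38.45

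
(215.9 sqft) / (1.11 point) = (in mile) 31.83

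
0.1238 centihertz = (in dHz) 0.01238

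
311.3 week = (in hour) 5.23e+04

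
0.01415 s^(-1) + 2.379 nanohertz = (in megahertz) 1.415e-08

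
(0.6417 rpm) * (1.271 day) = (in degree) 4.228e+05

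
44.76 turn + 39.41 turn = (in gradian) 3.367e+04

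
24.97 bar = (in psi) 362.2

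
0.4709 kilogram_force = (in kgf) 0.4709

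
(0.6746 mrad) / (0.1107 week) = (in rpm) 9.622e-08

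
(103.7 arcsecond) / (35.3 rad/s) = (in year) 4.516e-13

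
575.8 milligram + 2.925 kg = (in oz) 103.2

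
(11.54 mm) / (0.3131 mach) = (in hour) 3.007e-08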